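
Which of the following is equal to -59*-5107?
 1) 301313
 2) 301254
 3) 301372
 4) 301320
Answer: 1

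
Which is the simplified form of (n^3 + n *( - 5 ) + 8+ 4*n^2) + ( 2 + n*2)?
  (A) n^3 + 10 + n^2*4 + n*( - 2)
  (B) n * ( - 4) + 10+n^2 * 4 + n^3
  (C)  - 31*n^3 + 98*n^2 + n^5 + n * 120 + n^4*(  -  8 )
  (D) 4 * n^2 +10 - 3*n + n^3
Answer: D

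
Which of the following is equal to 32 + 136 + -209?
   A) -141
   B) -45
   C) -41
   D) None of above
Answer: C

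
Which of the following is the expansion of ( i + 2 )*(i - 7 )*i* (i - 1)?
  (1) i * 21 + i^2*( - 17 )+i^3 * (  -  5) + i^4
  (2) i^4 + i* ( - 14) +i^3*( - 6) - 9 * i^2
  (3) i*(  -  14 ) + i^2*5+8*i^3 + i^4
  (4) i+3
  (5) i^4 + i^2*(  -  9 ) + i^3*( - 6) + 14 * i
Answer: 5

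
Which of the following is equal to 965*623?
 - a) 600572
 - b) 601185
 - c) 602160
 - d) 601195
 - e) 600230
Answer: d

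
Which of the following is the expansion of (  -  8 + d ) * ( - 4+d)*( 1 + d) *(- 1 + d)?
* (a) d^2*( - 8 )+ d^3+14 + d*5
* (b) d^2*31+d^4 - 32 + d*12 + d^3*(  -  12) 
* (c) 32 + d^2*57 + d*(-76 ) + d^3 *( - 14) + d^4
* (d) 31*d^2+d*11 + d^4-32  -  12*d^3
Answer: b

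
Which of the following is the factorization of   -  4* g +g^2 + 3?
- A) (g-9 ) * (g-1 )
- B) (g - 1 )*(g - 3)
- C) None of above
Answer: B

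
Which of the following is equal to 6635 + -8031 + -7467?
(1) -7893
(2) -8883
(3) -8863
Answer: 3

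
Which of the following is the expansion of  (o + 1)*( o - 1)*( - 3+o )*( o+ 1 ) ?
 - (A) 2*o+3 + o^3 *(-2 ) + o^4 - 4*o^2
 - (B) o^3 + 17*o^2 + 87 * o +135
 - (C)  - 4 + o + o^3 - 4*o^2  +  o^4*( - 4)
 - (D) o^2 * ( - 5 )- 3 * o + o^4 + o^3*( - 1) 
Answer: A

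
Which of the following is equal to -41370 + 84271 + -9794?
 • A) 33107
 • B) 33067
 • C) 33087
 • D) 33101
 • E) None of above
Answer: A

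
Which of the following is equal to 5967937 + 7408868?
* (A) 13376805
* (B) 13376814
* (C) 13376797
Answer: A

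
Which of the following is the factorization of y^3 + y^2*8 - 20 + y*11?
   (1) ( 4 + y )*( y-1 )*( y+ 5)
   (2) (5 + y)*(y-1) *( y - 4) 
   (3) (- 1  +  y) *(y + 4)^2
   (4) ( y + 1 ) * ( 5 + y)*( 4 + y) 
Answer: 1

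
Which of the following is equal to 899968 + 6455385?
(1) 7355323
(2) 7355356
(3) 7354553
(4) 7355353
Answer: 4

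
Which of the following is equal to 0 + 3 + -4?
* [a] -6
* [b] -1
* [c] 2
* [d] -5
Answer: b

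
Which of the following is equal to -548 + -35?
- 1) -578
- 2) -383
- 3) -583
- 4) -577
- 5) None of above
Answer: 3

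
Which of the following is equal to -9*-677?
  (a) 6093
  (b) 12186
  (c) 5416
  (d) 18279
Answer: a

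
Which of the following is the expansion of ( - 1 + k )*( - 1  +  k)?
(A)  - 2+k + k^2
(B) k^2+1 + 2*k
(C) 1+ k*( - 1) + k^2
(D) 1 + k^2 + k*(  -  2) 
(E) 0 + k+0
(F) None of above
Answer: D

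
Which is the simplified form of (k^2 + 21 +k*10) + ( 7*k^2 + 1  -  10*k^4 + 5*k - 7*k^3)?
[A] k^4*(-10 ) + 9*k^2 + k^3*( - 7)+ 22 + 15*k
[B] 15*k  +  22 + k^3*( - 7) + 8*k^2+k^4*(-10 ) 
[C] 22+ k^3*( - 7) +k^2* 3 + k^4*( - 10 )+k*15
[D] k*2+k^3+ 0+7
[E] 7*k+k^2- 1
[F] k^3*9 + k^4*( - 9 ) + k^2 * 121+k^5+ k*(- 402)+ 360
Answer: B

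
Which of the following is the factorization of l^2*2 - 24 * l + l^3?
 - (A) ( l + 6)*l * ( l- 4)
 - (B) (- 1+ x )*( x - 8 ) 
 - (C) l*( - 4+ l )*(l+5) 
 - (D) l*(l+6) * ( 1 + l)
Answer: A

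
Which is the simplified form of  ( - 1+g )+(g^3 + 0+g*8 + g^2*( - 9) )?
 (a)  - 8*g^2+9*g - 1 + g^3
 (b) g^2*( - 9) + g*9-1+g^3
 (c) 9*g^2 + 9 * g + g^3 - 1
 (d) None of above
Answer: b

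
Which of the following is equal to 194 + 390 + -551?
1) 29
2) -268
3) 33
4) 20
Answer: 3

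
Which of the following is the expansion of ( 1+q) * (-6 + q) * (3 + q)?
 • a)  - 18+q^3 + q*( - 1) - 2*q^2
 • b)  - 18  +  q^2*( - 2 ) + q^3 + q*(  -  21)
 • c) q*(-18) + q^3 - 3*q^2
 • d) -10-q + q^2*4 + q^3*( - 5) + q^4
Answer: b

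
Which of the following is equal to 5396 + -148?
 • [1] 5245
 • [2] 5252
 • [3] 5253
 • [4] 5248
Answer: 4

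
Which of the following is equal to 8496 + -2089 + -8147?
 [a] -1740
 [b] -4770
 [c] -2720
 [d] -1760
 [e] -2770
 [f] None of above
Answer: a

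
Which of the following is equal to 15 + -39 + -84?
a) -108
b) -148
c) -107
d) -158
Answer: a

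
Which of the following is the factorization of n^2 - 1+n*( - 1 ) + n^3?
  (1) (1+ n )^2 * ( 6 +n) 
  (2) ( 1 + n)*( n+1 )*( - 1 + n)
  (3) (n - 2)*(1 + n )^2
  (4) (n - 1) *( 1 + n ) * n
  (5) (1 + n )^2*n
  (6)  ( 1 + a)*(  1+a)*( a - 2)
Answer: 2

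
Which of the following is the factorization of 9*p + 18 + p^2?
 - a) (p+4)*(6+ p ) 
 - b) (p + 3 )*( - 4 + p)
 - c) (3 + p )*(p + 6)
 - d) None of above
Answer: c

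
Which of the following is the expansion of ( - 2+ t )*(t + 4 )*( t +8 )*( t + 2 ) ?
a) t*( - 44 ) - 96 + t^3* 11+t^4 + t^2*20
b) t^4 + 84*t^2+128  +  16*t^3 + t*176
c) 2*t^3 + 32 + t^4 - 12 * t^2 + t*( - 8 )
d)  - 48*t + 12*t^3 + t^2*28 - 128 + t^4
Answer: d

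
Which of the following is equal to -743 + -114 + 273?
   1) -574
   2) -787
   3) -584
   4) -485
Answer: 3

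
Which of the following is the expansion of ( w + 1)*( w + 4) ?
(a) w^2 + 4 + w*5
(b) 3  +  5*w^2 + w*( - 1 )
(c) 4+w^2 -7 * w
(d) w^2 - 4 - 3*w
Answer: a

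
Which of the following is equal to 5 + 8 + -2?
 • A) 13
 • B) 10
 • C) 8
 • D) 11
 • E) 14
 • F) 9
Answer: D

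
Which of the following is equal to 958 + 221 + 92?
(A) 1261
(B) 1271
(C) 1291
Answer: B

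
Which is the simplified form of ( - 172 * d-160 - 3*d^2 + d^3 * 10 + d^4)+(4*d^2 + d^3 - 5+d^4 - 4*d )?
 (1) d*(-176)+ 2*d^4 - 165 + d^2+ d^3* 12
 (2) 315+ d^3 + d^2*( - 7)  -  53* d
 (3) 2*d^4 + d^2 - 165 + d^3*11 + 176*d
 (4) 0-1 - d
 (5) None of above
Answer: 5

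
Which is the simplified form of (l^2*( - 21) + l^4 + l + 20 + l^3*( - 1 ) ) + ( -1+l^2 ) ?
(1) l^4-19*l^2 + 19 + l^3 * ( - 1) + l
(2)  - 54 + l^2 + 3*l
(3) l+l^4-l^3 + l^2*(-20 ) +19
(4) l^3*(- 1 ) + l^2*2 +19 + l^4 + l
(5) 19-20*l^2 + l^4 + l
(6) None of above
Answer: 3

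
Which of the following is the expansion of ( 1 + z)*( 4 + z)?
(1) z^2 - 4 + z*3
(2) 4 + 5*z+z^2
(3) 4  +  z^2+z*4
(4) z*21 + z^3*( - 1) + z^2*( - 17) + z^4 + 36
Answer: 2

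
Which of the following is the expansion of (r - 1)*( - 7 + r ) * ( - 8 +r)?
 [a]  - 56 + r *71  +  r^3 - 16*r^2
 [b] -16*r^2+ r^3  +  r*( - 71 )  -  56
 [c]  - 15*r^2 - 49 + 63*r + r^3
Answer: a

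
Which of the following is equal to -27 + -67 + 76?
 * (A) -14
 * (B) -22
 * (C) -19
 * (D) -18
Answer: D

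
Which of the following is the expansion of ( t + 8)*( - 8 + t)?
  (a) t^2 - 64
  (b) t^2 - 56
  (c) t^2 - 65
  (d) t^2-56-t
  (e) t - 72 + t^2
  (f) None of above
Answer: a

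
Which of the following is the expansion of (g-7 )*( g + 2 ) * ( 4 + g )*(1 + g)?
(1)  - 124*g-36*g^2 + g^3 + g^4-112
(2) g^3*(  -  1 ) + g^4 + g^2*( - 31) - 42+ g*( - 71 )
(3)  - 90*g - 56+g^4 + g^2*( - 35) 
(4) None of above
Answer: 3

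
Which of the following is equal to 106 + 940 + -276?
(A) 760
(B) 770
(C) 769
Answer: B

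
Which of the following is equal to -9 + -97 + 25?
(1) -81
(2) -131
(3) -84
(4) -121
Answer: 1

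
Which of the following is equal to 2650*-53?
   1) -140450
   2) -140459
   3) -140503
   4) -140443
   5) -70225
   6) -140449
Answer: 1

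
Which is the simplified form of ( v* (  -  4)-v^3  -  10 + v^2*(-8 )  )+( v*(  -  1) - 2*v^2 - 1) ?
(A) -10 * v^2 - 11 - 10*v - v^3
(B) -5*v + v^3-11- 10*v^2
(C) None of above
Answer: C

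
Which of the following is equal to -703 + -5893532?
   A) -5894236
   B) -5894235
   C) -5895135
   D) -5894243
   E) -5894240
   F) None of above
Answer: B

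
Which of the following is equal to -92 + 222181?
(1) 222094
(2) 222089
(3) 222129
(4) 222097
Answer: 2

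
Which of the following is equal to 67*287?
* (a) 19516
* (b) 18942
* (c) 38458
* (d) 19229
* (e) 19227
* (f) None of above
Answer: d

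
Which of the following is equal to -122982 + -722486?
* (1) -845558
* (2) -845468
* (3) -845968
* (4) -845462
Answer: 2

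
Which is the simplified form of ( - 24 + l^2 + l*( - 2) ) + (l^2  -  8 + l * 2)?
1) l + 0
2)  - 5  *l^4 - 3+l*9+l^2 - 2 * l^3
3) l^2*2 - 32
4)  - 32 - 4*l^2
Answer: 3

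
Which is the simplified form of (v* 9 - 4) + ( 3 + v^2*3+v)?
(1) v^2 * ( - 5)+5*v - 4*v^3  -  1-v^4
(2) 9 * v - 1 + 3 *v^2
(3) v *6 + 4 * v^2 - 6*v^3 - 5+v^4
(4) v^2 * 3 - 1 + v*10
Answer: 4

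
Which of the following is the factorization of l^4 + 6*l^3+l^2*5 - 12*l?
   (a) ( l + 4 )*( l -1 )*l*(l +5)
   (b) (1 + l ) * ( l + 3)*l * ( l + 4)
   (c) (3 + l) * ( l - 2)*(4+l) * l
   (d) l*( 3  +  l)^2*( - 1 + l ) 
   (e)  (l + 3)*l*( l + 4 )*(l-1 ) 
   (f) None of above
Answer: e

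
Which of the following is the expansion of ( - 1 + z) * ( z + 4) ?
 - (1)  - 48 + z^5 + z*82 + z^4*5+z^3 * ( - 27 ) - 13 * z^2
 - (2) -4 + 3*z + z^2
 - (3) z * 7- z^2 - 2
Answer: 2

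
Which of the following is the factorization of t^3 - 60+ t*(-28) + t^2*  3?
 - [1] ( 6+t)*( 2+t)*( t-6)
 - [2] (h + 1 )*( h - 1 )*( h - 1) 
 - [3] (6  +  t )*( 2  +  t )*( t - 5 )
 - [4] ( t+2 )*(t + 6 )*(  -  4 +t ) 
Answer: 3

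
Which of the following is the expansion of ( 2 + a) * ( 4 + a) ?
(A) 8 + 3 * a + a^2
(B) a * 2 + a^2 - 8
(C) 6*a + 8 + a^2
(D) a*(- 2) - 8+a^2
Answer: C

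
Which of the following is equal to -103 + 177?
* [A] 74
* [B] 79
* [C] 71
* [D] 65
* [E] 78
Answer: A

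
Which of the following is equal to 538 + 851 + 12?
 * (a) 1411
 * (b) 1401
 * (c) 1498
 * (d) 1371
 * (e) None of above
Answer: b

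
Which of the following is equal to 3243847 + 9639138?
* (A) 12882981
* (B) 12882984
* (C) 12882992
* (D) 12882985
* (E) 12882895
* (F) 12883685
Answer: D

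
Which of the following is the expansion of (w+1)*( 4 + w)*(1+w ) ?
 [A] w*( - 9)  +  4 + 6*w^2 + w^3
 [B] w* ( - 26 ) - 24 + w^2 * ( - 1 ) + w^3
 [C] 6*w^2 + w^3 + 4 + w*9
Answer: C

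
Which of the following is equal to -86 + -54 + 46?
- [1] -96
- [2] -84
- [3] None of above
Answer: 3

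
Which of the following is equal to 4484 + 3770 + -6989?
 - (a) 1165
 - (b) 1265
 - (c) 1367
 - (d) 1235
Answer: b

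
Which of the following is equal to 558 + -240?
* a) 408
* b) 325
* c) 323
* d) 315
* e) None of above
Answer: e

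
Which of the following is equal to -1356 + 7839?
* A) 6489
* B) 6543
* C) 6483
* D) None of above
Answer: C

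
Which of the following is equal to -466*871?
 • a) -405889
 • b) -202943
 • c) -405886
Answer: c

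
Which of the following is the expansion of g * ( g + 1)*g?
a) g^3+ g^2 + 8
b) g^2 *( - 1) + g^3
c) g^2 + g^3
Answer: c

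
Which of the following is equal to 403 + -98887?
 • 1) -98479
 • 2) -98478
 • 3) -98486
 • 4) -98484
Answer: 4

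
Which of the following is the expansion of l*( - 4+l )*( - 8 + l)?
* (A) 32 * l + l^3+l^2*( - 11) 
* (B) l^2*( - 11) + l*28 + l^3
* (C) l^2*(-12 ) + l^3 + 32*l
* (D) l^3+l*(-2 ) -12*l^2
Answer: C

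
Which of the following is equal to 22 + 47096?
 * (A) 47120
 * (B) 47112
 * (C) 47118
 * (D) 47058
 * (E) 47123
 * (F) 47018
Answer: C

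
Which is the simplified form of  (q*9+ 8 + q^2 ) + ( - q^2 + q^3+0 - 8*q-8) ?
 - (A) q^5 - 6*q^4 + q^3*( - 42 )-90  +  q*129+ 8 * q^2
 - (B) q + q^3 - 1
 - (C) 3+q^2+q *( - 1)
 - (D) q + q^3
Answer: D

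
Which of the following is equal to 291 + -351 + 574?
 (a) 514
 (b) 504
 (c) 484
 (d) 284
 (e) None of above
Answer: a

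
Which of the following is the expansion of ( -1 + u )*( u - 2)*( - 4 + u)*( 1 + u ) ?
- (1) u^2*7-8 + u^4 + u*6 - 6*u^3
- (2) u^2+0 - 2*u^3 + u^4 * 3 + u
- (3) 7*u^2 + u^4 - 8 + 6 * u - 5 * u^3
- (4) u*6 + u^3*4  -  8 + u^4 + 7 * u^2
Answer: 1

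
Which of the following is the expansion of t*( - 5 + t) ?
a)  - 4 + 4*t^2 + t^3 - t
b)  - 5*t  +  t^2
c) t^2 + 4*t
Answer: b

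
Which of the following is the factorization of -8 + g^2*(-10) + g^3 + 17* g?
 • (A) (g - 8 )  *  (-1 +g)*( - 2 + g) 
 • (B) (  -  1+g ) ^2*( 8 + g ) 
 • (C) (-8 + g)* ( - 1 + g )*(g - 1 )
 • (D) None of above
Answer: C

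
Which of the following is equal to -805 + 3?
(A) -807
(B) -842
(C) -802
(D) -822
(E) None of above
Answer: C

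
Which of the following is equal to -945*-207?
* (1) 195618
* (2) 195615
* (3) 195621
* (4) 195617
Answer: 2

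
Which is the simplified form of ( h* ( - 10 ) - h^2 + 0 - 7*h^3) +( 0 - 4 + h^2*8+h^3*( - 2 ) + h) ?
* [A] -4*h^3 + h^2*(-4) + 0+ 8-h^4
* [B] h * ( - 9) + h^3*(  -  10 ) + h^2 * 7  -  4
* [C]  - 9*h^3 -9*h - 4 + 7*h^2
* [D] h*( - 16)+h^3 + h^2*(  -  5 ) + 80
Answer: C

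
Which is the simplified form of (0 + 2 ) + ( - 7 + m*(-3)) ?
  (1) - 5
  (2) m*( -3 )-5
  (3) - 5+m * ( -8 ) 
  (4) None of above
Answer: 2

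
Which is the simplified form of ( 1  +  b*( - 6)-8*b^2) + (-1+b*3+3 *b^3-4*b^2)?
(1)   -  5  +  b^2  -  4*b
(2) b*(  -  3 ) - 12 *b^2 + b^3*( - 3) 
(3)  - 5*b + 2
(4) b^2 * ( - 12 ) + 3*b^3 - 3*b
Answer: 4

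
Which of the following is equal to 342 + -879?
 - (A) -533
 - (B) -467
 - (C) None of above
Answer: C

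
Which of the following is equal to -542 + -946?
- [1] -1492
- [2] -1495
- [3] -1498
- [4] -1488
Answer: 4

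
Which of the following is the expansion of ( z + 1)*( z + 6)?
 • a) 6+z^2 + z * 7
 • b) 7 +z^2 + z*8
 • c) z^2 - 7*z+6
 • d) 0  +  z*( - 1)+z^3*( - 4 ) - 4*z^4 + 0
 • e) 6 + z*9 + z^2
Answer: a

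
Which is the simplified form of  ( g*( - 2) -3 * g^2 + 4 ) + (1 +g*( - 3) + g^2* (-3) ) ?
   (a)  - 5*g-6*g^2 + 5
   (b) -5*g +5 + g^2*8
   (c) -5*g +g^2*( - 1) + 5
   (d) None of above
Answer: a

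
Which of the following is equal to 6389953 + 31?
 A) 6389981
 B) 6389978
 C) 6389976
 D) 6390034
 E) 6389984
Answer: E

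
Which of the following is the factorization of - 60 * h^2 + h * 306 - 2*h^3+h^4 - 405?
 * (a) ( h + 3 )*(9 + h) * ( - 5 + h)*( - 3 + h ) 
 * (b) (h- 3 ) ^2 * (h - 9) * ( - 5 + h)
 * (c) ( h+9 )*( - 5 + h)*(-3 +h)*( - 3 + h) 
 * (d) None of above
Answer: c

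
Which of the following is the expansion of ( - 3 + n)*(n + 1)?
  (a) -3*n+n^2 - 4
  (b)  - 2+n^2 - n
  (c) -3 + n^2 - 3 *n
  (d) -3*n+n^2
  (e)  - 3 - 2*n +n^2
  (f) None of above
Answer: e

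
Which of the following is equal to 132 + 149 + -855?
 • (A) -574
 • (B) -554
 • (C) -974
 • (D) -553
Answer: A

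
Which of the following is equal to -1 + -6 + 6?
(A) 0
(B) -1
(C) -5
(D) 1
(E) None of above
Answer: B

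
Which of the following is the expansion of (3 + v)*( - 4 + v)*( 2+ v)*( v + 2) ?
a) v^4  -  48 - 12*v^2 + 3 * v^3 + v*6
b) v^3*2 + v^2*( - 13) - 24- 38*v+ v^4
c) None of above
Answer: c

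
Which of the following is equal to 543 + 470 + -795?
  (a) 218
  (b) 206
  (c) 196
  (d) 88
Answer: a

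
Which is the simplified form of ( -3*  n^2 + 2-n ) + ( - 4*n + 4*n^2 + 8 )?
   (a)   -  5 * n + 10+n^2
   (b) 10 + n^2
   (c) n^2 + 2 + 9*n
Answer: a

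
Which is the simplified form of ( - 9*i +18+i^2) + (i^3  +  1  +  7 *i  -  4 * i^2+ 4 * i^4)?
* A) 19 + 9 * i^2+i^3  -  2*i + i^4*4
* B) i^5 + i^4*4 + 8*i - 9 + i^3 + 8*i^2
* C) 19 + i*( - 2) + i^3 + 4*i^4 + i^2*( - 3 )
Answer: C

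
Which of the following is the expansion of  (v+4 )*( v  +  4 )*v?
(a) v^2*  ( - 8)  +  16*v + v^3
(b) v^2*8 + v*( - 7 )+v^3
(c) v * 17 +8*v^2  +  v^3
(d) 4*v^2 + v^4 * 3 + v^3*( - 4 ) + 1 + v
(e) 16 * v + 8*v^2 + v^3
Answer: e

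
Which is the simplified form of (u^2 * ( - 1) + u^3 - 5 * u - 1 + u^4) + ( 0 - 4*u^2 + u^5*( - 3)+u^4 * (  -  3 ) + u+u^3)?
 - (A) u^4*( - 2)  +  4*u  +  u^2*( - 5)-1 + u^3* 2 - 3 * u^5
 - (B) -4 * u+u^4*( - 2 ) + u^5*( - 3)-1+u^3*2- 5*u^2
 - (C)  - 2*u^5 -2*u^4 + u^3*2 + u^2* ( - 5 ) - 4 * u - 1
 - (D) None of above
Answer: B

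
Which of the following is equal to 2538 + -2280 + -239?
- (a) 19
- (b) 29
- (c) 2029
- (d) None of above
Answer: a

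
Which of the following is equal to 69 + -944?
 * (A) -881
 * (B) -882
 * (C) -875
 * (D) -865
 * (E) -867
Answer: C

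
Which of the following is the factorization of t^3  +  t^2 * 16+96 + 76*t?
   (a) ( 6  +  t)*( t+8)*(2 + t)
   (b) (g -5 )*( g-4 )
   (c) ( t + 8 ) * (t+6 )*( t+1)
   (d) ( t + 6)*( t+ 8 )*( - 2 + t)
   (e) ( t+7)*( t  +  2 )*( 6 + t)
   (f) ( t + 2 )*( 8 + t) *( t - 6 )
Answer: a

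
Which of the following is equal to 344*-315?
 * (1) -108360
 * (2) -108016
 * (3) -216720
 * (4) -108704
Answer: 1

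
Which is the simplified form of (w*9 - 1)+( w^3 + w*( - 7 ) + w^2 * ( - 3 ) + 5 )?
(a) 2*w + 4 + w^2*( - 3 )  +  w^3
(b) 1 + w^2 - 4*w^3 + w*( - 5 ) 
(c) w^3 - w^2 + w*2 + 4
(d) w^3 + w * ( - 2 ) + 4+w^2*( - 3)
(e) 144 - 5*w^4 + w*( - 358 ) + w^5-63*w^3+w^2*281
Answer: a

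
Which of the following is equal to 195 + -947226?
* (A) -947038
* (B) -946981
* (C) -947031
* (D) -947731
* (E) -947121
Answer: C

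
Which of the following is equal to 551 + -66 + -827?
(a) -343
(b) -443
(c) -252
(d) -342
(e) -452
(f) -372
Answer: d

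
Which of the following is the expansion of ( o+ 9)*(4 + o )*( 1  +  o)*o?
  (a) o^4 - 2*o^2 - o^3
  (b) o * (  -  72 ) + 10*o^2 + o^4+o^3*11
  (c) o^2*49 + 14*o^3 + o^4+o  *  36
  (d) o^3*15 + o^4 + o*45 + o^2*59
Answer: c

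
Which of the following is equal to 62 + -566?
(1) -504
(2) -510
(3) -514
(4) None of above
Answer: 1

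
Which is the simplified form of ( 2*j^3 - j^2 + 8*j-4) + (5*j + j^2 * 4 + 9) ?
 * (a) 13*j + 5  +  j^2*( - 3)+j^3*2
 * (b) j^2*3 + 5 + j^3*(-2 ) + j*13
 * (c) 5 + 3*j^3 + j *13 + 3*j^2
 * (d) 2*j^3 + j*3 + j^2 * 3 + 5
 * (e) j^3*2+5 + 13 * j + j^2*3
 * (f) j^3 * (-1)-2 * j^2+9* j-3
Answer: e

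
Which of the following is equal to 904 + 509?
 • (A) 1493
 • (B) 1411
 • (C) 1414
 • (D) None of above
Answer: D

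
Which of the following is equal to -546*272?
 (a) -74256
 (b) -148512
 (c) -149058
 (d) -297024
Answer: b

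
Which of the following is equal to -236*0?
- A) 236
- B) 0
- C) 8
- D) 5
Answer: B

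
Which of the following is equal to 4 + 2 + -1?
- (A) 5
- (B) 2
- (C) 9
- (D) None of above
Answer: A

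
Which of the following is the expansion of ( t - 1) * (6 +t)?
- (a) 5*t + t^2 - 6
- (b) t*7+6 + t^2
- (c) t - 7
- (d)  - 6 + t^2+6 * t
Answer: a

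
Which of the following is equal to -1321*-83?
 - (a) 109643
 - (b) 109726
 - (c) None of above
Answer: a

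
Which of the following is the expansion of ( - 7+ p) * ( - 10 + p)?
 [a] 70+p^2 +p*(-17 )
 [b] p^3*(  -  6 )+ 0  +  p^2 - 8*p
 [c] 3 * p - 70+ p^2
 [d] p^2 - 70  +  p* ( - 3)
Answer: a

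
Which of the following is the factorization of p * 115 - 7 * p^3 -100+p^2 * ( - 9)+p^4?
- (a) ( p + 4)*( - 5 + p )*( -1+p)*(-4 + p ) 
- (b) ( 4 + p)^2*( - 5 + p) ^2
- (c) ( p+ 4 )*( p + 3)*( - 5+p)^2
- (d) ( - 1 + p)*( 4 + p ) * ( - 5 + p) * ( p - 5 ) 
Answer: d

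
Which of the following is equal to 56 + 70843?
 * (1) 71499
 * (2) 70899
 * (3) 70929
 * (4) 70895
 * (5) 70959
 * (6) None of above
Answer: 2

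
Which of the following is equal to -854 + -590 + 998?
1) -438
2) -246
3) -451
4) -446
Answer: 4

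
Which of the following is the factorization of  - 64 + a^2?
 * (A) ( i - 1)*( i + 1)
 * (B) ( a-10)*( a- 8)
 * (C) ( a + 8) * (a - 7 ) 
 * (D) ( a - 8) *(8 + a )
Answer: D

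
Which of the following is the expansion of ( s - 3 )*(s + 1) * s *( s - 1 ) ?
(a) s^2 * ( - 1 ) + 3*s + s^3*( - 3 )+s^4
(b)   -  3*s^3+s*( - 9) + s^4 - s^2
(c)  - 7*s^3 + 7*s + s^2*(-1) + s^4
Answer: a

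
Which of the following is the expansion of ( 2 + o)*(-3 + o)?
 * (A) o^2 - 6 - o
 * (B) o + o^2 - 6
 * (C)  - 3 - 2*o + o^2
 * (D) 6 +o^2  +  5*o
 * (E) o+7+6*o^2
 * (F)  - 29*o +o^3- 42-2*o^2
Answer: A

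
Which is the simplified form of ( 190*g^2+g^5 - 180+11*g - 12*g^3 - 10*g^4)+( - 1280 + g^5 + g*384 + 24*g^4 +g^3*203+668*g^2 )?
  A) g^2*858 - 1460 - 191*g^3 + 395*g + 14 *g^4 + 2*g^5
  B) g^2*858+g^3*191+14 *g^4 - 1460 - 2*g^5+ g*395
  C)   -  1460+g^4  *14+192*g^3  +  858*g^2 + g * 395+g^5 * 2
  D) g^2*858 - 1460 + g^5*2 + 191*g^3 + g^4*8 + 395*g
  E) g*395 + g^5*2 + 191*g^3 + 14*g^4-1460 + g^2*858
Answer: E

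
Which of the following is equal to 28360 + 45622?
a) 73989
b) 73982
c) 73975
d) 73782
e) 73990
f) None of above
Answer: b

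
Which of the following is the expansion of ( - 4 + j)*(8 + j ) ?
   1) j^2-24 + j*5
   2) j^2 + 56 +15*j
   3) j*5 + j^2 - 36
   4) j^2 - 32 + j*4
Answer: 4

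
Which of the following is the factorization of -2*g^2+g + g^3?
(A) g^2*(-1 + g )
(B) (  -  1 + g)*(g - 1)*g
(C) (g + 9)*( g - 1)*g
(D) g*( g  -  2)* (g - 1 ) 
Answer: B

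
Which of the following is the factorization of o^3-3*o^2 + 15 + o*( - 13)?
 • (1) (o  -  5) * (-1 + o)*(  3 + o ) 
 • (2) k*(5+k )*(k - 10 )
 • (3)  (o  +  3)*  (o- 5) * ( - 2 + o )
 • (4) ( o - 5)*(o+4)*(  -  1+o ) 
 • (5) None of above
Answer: 1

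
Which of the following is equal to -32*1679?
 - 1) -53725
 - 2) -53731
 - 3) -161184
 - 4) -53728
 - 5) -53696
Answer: 4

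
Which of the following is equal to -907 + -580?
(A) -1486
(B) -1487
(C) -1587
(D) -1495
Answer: B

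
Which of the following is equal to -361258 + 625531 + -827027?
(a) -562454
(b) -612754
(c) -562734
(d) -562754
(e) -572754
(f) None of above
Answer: d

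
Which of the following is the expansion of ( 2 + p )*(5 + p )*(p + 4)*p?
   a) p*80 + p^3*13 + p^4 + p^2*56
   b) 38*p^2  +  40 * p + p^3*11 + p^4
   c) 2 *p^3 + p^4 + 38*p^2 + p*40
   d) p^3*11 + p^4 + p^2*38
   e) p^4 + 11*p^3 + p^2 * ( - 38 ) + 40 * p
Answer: b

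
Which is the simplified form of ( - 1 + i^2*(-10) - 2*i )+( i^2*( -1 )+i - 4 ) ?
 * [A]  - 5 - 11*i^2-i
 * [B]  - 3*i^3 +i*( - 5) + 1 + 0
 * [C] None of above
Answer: A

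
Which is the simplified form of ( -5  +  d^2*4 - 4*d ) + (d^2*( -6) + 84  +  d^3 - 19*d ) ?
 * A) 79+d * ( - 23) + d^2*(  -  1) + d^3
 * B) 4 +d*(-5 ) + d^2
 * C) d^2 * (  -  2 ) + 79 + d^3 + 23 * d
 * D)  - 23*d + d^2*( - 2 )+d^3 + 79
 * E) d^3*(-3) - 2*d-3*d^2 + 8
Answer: D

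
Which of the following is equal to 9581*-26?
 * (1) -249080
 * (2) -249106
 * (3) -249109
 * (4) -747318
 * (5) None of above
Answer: 2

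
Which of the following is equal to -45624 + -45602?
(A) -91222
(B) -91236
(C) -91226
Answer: C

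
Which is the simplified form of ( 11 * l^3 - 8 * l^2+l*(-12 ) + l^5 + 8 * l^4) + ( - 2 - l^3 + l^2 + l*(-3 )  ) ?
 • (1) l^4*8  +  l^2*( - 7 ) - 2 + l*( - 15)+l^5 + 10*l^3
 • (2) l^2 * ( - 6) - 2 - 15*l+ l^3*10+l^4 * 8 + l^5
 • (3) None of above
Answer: 1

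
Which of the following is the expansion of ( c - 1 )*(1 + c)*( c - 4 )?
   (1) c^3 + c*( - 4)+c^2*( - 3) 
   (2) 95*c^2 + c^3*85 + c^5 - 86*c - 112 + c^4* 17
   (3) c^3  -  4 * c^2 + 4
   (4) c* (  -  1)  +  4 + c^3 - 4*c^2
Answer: 4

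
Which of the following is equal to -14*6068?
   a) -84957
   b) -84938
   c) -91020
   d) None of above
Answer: d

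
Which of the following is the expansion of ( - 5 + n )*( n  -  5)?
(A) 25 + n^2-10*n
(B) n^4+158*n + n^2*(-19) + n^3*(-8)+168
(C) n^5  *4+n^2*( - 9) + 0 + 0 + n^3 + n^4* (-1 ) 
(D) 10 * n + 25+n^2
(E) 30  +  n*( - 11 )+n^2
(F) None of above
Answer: A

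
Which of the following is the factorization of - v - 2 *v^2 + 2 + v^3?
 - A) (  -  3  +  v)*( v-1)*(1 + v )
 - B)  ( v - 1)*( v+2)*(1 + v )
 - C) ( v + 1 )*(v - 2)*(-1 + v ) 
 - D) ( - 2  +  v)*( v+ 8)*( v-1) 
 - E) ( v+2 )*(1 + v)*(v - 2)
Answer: C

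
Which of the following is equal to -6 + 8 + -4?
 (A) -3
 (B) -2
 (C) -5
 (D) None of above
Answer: B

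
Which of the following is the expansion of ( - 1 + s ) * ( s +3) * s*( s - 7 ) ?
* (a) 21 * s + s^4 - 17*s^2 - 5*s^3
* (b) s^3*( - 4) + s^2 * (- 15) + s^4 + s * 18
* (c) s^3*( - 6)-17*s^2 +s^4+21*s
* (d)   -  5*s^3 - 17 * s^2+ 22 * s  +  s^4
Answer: a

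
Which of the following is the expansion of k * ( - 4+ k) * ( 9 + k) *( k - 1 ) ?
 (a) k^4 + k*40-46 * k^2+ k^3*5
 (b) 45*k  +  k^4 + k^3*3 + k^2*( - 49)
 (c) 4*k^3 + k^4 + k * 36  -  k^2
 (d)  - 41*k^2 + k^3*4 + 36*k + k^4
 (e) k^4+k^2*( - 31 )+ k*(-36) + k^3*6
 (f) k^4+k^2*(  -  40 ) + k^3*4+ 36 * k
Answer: d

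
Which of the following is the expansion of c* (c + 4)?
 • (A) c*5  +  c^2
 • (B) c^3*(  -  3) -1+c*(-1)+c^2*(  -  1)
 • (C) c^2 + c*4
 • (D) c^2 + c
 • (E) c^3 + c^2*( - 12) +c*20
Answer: C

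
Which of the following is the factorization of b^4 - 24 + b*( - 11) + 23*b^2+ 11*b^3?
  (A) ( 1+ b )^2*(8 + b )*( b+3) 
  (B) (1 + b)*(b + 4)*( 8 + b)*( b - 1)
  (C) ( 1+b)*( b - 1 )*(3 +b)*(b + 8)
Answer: C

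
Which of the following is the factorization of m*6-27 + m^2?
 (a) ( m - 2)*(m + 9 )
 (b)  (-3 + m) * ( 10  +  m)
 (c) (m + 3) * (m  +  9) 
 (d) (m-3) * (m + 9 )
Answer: d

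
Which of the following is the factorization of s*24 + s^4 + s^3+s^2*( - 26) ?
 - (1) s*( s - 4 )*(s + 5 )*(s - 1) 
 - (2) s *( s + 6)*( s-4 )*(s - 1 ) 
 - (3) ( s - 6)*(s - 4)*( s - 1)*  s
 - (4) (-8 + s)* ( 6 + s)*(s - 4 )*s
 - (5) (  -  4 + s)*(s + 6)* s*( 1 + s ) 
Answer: 2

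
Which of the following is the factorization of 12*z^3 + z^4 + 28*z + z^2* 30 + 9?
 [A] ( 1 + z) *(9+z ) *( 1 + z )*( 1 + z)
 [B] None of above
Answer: A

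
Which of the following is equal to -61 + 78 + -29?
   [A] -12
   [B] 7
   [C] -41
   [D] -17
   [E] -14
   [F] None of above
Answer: A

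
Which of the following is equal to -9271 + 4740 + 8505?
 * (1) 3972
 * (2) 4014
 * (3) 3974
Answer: 3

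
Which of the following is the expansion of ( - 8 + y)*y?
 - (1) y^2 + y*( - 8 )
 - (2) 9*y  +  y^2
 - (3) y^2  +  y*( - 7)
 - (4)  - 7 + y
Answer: 1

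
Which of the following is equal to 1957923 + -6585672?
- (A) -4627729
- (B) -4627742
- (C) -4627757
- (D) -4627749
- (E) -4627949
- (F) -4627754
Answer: D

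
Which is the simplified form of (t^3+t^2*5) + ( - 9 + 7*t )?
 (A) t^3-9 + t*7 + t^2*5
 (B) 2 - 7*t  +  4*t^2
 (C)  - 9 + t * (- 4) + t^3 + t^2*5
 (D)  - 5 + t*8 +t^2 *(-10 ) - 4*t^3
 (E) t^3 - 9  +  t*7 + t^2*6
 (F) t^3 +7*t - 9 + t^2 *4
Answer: A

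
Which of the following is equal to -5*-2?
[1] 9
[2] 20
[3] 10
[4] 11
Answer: 3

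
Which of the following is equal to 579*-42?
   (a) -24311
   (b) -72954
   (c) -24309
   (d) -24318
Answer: d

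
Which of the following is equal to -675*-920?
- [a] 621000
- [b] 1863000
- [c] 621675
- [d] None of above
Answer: a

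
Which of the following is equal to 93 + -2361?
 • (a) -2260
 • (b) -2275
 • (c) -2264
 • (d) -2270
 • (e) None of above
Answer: e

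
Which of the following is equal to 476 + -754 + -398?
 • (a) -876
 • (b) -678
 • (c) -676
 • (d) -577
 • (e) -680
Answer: c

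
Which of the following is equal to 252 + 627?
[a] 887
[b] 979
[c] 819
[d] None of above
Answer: d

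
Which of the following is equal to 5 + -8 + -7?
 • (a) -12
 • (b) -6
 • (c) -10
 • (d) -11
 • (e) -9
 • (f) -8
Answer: c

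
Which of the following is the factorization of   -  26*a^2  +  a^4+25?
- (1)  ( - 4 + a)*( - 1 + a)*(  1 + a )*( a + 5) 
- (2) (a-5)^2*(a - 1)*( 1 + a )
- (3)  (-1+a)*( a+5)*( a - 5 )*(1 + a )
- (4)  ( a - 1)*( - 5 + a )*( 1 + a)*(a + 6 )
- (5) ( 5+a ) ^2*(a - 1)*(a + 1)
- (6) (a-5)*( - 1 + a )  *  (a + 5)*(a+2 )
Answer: 3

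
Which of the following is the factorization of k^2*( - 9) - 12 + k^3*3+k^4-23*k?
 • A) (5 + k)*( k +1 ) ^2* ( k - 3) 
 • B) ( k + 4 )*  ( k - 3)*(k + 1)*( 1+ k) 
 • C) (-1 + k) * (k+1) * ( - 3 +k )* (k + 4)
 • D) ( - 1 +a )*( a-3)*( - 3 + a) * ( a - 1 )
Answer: B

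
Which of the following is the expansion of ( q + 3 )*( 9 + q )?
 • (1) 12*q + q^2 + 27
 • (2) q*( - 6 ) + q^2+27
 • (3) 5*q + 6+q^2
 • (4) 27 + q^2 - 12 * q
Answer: 1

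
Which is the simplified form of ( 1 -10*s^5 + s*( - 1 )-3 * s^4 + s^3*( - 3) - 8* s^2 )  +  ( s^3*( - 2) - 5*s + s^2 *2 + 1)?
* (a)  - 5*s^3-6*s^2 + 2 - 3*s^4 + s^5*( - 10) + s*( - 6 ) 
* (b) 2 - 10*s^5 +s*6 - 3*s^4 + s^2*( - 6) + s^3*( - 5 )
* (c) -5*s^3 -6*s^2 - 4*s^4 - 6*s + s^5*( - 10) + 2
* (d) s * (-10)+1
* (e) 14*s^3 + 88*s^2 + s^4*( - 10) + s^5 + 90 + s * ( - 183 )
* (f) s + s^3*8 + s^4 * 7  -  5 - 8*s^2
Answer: a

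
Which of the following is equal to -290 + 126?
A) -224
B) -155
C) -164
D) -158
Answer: C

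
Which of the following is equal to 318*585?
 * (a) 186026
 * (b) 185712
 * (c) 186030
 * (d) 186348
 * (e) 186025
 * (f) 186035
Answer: c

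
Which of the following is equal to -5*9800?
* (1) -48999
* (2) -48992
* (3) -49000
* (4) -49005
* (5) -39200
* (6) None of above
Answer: 3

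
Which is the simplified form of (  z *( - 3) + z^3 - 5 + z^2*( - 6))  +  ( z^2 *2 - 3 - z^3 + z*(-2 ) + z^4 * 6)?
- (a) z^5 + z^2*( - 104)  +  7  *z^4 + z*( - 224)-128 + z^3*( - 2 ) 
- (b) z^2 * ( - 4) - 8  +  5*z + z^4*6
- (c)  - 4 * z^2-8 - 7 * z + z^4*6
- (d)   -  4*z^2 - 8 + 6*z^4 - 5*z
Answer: d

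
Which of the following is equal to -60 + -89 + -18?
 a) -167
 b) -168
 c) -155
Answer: a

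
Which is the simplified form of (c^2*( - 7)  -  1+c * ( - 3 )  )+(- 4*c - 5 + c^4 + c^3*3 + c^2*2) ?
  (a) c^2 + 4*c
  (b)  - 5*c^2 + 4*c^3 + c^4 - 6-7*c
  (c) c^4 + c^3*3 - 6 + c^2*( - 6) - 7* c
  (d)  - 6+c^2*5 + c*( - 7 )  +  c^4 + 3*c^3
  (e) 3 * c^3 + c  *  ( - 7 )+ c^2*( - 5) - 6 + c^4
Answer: e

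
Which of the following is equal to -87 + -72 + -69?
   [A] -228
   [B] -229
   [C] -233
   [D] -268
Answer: A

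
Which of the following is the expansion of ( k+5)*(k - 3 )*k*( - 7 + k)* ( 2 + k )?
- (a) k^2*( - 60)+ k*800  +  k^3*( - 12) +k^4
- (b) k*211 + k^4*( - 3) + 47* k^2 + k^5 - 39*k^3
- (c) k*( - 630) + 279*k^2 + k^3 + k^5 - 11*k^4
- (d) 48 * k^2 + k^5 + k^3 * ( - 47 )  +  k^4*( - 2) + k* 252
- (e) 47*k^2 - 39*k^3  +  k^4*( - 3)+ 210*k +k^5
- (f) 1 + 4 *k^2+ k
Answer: e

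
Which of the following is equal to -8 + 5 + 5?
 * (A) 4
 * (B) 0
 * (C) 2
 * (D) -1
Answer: C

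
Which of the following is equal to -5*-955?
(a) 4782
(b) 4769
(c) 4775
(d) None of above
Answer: c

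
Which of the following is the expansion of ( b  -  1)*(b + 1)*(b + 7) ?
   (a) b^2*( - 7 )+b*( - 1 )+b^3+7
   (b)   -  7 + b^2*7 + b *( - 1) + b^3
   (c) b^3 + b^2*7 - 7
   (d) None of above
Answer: b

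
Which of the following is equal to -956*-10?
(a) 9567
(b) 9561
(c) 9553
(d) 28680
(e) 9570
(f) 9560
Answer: f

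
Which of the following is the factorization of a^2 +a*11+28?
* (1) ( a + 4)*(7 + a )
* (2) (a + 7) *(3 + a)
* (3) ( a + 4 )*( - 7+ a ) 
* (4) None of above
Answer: 1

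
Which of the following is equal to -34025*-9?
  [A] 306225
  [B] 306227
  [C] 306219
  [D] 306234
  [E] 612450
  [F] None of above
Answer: A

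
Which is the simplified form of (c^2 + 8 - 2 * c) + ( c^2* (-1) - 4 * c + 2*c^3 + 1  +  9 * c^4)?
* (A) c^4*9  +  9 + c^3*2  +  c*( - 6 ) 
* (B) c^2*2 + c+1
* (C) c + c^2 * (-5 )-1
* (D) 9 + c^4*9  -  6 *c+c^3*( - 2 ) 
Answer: A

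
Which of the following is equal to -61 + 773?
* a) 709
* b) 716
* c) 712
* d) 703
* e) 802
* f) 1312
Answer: c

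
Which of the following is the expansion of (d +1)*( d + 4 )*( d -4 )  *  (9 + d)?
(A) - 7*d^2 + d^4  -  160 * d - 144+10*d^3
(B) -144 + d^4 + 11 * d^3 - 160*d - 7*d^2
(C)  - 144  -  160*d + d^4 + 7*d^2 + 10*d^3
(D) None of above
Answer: A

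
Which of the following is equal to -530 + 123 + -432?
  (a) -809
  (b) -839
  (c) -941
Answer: b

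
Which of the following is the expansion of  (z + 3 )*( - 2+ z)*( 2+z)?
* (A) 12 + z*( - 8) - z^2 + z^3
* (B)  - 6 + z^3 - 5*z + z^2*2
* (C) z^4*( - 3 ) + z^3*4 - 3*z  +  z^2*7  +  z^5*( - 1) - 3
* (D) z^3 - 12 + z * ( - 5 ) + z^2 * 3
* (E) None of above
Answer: E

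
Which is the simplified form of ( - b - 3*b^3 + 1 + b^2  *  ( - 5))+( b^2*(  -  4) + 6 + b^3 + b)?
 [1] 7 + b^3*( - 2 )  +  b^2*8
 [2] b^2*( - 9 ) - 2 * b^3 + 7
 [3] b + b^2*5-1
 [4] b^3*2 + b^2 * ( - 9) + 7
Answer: 2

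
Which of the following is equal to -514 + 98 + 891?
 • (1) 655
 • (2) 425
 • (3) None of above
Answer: 3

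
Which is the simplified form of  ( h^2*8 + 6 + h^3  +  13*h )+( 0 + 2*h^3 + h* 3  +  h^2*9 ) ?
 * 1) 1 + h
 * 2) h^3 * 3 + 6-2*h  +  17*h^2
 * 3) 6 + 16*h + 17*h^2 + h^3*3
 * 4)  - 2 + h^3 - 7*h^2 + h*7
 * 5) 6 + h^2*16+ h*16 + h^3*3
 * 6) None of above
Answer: 3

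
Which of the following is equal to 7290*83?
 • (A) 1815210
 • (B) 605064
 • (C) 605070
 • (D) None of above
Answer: C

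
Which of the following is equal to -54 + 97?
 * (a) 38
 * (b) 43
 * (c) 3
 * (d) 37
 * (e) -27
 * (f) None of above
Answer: b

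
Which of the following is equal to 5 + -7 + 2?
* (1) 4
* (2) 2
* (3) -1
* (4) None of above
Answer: 4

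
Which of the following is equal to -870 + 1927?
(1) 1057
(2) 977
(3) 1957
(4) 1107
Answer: 1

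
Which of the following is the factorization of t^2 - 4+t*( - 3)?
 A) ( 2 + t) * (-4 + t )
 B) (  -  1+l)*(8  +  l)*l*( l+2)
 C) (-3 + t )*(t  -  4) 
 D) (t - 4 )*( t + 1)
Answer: D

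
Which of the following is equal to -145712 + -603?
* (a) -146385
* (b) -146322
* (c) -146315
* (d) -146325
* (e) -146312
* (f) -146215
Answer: c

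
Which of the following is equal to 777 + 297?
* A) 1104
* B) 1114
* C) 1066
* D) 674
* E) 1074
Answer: E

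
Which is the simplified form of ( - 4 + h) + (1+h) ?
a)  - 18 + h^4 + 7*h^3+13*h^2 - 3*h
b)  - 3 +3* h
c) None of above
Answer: c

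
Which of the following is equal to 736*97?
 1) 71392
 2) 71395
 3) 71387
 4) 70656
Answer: 1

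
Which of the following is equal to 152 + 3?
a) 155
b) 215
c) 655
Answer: a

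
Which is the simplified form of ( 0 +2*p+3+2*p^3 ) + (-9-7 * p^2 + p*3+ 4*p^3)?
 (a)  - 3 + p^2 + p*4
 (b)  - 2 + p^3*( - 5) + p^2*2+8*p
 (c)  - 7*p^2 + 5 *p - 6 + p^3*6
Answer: c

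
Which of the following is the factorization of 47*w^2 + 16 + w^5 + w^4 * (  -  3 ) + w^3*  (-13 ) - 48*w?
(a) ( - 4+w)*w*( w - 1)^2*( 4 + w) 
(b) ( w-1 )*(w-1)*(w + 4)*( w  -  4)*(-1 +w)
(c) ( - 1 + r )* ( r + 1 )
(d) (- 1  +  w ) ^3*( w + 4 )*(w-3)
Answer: b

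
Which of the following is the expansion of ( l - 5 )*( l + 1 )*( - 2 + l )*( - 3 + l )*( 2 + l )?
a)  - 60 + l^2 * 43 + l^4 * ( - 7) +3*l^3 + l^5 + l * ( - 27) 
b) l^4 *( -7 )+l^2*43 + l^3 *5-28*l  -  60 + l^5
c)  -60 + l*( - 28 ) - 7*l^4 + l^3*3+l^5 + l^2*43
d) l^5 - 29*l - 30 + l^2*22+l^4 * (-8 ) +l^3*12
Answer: c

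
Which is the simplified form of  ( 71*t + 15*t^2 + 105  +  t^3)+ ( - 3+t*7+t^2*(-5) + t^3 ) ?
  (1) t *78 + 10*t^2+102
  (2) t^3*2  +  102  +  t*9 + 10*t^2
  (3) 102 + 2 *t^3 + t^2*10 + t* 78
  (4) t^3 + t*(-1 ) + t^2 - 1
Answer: 3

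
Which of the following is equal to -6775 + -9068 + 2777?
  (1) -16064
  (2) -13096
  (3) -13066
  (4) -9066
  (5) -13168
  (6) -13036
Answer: 3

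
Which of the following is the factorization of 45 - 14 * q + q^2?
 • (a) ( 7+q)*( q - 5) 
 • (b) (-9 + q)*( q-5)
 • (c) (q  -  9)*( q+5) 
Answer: b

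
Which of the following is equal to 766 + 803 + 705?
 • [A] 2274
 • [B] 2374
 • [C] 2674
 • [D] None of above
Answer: A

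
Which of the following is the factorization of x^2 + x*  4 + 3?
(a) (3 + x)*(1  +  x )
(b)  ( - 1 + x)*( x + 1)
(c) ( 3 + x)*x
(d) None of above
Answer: a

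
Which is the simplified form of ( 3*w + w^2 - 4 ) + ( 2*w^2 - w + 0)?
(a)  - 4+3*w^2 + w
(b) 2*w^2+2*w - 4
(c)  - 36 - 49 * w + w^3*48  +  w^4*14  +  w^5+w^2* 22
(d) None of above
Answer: d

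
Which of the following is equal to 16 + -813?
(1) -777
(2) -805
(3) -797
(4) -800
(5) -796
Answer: 3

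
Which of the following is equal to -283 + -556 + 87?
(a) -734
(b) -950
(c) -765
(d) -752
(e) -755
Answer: d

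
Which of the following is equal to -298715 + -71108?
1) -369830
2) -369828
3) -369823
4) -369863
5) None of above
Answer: 3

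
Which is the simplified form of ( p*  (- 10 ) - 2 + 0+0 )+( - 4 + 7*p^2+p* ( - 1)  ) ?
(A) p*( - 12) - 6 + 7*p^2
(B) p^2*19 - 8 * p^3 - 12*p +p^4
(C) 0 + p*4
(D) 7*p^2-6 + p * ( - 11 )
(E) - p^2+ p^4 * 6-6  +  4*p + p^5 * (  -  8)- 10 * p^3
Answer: D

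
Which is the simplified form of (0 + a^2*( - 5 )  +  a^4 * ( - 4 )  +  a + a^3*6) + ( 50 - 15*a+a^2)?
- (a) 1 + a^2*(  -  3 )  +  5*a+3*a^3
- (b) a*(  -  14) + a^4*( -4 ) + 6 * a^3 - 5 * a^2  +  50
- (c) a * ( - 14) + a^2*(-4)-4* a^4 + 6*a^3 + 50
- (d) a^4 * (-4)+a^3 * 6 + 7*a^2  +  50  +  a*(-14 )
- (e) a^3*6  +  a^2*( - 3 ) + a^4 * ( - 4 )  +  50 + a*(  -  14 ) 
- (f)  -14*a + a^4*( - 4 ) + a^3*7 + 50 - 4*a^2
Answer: c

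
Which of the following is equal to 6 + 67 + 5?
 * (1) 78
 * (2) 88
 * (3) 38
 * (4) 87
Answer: 1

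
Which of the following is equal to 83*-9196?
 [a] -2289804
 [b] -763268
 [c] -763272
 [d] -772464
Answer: b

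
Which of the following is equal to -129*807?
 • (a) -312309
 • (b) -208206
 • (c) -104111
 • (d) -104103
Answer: d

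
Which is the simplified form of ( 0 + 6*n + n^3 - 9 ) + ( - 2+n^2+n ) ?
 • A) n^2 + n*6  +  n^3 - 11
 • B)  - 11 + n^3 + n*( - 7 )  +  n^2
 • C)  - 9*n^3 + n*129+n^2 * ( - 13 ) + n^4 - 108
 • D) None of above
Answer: D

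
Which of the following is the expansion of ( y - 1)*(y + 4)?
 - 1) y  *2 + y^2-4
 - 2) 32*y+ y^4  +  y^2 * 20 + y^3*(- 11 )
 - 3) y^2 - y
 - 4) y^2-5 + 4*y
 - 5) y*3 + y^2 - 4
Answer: 5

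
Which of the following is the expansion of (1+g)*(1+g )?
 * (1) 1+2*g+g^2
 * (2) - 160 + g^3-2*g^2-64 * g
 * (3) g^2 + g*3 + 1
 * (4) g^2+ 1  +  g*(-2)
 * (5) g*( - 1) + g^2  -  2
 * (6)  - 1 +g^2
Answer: 1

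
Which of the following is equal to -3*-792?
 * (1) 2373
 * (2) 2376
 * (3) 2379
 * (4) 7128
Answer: 2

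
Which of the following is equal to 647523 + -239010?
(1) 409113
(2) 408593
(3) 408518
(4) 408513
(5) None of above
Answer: 4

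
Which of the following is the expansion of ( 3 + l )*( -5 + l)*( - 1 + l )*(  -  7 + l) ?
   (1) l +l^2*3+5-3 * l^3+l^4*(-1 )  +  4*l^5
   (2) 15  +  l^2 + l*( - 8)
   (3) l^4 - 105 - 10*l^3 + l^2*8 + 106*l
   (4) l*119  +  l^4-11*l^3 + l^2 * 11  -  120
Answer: 3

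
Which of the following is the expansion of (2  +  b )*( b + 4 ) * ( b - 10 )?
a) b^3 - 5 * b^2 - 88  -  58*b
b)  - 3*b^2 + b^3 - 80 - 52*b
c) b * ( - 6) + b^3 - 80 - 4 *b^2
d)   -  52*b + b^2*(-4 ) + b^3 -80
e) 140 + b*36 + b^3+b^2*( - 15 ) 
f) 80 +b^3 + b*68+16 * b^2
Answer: d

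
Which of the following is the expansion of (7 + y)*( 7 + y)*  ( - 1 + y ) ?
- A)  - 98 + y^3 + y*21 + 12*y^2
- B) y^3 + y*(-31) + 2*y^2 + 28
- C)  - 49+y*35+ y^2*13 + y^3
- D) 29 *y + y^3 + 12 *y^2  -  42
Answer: C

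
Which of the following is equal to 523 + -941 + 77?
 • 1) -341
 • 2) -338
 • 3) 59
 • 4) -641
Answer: 1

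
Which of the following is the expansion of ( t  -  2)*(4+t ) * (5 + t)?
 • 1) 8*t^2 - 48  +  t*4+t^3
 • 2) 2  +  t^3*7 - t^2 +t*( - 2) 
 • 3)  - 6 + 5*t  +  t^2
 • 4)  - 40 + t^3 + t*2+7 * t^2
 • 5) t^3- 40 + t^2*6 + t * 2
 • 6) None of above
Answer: 4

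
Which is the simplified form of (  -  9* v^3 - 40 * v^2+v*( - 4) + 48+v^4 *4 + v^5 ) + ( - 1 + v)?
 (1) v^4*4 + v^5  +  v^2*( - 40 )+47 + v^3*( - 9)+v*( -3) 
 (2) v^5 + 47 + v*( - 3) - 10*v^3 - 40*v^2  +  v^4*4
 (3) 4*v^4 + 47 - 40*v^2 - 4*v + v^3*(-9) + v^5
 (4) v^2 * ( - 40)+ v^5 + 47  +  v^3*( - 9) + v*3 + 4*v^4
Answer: 1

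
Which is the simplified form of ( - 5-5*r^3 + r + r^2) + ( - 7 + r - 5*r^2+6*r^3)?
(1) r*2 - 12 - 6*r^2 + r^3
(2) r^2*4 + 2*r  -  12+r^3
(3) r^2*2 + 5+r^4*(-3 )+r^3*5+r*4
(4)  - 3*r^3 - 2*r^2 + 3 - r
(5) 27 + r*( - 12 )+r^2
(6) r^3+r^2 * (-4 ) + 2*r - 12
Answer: 6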